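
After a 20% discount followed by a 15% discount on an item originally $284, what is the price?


First discount:
20% of $284 = $56.80
Price after first discount:
$284 - $56.80 = $227.20
Second discount:
15% of $227.20 = $34.08
Final price:
$227.20 - $34.08 = $193.12

$193.12


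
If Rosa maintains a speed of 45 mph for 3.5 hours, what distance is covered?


Use the formula: distance = speed x time
Speed = 45 mph, Time = 3.5 hours
45 x 3.5 = 157.5 miles

157.5 miles


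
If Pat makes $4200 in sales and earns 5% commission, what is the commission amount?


Convert rate to decimal:
5% = 0.05
Multiply by sales:
$4200 x 0.05 = $210

$210


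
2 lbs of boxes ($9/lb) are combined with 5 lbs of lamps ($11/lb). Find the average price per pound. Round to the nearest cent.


Cost of boxes:
2 x $9 = $18
Cost of lamps:
5 x $11 = $55
Total cost: $18 + $55 = $73
Total weight: 7 lbs
Average: $73 / 7 = $10.4285... ≈ $10.43/lb

$10.43/lb


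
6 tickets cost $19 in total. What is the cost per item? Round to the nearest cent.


Total cost: $19
Number of items: 6
Unit price: $19 / 6 = $3.1666... ≈ $3.17

$3.17


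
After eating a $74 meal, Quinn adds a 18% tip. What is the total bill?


Calculate the tip:
18% of $74 = $13.32
Add tip to meal cost:
$74 + $13.32 = $87.32

$87.32


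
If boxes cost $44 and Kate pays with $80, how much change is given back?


Start with the amount paid:
$80
Subtract the price:
$80 - $44 = $36

$36


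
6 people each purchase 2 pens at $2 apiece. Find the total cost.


Cost per person:
2 x $2 = $4
Group total:
6 x $4 = $24

$24


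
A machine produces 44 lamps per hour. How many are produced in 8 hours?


Production rate: 44 lamps per hour
Time: 8 hours
Total: 44 x 8 = 352 lamps

352 lamps


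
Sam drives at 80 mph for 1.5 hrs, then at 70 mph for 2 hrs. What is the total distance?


Leg 1 distance:
80 x 1.5 = 120 miles
Leg 2 distance:
70 x 2 = 140 miles
Total distance:
120 + 140 = 260 miles

260 miles


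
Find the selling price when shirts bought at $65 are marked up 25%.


Calculate the markup amount:
25% of $65 = $16.25
Add to cost:
$65 + $16.25 = $81.25

$81.25


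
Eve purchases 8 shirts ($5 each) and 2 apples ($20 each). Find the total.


Cost of shirts:
8 x $5 = $40
Cost of apples:
2 x $20 = $40
Add both:
$40 + $40 = $80

$80


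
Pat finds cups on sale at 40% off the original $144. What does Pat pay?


Calculate the discount amount:
40% of $144 = $57.60
Subtract from original:
$144 - $57.60 = $86.40

$86.40


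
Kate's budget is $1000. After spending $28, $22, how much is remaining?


Add up expenses:
$28 + $22 = $50
Subtract from budget:
$1000 - $50 = $950

$950


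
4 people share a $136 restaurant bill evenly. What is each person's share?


Total bill: $136
Number of people: 4
Each pays: $136 / 4 = $34

$34


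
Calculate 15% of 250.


Convert percentage to decimal:
15% = 0.15
Multiply:
250 x 0.15 = 37.5

37.5


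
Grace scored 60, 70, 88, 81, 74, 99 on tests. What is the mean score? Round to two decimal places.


Add the scores:
60 + 70 + 88 + 81 + 74 + 99 = 472
Divide by the number of tests:
472 / 6 = 78.6666... ≈ 78.67

78.67


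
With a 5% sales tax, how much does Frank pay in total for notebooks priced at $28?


Calculate the tax:
5% of $28 = $1.40
Add tax to price:
$28 + $1.40 = $29.40

$29.40


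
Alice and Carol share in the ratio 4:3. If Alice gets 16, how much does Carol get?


Find the multiplier:
16 / 4 = 4
Apply to Carol's share:
3 x 4 = 12

12


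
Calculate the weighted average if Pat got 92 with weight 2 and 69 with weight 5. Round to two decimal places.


Weighted sum:
2 x 92 + 5 x 69 = 529
Total weight:
2 + 5 = 7
Weighted average:
529 / 7 = 75.5714... ≈ 75.57

75.57


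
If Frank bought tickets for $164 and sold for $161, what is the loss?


Selling price = $161
Cost price = $164
Loss = cost price - selling price:
Loss = $164 - $161 = $3

$3


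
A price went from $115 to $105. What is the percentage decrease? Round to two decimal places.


Find the absolute change:
|105 - 115| = 10
Divide by original and multiply by 100:
10 / 115 x 100 = 8.6956...% ≈ 8.7%

8.7%


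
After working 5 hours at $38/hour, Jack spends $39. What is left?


Calculate earnings:
5 x $38 = $190
Subtract spending:
$190 - $39 = $151

$151


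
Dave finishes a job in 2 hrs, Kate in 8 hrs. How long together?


Dave's rate: 1/2 of the job per hour
Kate's rate: 1/8 of the job per hour
Combined rate: 1/2 + 1/8 = 5/8 per hour
Time = 1 / (5/8) = 8/5 = 1.6 hours

1.6 hours


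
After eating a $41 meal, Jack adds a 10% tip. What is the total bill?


Calculate the tip:
10% of $41 = $4.10
Add tip to meal cost:
$41 + $4.10 = $45.10

$45.10


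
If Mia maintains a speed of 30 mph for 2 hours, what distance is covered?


Use the formula: distance = speed x time
Speed = 30 mph, Time = 2 hours
30 x 2 = 60 miles

60 miles


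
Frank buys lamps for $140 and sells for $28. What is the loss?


Selling price = $28
Cost price = $140
Loss = cost price - selling price:
Loss = $140 - $28 = $112

$112


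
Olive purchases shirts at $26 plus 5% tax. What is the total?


Calculate the tax:
5% of $26 = $1.30
Add tax to price:
$26 + $1.30 = $27.30

$27.30


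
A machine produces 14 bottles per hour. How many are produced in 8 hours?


Production rate: 14 bottles per hour
Time: 8 hours
Total: 14 x 8 = 112 bottles

112 bottles


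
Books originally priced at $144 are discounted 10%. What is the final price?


Calculate the discount amount:
10% of $144 = $14.40
Subtract from original:
$144 - $14.40 = $129.60

$129.60


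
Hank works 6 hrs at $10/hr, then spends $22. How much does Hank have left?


Calculate earnings:
6 x $10 = $60
Subtract spending:
$60 - $22 = $38

$38


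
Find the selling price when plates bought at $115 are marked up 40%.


Calculate the markup amount:
40% of $115 = $46
Add to cost:
$115 + $46 = $161

$161


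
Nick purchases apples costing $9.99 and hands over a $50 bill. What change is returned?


Start with the amount paid:
$50
Subtract the price:
$50 - $9.99 = $40.01

$40.01


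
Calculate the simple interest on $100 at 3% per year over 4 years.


Use the formula I = P x R x T / 100
P x R x T = 100 x 3 x 4 = 1200
I = 1200 / 100 = $12

$12


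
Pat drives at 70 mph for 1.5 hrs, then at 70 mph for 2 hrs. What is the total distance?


Leg 1 distance:
70 x 1.5 = 105 miles
Leg 2 distance:
70 x 2 = 140 miles
Total distance:
105 + 140 = 245 miles

245 miles


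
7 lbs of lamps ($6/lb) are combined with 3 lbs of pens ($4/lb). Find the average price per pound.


Cost of lamps:
7 x $6 = $42
Cost of pens:
3 x $4 = $12
Total cost: $42 + $12 = $54
Total weight: 10 lbs
Average: $54 / 10 = $5.40/lb

$5.40/lb


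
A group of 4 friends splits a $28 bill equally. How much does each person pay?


Total bill: $28
Number of people: 4
Each pays: $28 / 4 = $7

$7


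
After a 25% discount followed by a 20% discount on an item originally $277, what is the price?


First discount:
25% of $277 = $69.25
Price after first discount:
$277 - $69.25 = $207.75
Second discount:
20% of $207.75 = $41.55
Final price:
$207.75 - $41.55 = $166.20

$166.20


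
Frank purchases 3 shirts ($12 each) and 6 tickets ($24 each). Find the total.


Cost of shirts:
3 x $12 = $36
Cost of tickets:
6 x $24 = $144
Add both:
$36 + $144 = $180

$180


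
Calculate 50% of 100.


Convert percentage to decimal:
50% = 0.5
Multiply:
100 x 0.5 = 50

50


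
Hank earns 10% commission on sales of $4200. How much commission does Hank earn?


Convert rate to decimal:
10% = 0.1
Multiply by sales:
$4200 x 0.1 = $420

$420


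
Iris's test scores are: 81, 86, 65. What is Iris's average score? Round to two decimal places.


Add the scores:
81 + 86 + 65 = 232
Divide by the number of tests:
232 / 3 = 77.3333... ≈ 77.33

77.33


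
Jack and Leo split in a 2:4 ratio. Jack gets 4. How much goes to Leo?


Find the multiplier:
4 / 2 = 2
Apply to Leo's share:
4 x 2 = 8

8


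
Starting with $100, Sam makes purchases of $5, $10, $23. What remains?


Add up expenses:
$5 + $10 + $23 = $38
Subtract from budget:
$100 - $38 = $62

$62


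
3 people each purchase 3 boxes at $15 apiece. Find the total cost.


Cost per person:
3 x $15 = $45
Group total:
3 x $45 = $135

$135


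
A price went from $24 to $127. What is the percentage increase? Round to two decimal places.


Find the absolute change:
|127 - 24| = 103
Divide by original and multiply by 100:
103 / 24 x 100 = 429.1666...% ≈ 429.17%

429.17%


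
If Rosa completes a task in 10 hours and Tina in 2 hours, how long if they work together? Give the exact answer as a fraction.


Rosa's rate: 1/10 of the job per hour
Tina's rate: 1/2 of the job per hour
Combined rate: 1/10 + 1/2 = 3/5 per hour
Time = 1 / (3/5) = 5/3 hours (≈ 1.67 hours)

5/3 hours


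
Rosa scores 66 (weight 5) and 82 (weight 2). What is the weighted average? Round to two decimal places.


Weighted sum:
5 x 66 + 2 x 82 = 494
Total weight:
5 + 2 = 7
Weighted average:
494 / 7 = 70.5714... ≈ 70.57

70.57


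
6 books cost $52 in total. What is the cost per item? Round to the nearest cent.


Total cost: $52
Number of items: 6
Unit price: $52 / 6 = $8.6666... ≈ $8.67

$8.67


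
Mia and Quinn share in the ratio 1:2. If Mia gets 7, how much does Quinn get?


Find the multiplier:
7 / 1 = 7
Apply to Quinn's share:
2 x 7 = 14

14


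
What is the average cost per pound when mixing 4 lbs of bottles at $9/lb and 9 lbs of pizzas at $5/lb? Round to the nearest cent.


Cost of bottles:
4 x $9 = $36
Cost of pizzas:
9 x $5 = $45
Total cost: $36 + $45 = $81
Total weight: 13 lbs
Average: $81 / 13 = $6.2307... ≈ $6.23/lb

$6.23/lb


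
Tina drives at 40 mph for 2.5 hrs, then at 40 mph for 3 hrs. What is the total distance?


Leg 1 distance:
40 x 2.5 = 100 miles
Leg 2 distance:
40 x 3 = 120 miles
Total distance:
100 + 120 = 220 miles

220 miles


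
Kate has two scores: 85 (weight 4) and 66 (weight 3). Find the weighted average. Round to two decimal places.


Weighted sum:
4 x 85 + 3 x 66 = 538
Total weight:
4 + 3 = 7
Weighted average:
538 / 7 = 76.8571... ≈ 76.86

76.86


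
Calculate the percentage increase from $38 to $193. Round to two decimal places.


Find the absolute change:
|193 - 38| = 155
Divide by original and multiply by 100:
155 / 38 x 100 = 407.8947...% ≈ 407.89%

407.89%


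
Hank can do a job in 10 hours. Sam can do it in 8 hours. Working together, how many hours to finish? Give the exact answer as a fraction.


Hank's rate: 1/10 of the job per hour
Sam's rate: 1/8 of the job per hour
Combined rate: 1/10 + 1/8 = 9/40 per hour
Time = 1 / (9/40) = 40/9 hours (≈ 4.44 hours)

40/9 hours


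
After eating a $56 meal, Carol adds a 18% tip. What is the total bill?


Calculate the tip:
18% of $56 = $10.08
Add tip to meal cost:
$56 + $10.08 = $66.08

$66.08


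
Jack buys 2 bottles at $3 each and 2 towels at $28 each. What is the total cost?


Cost of bottles:
2 x $3 = $6
Cost of towels:
2 x $28 = $56
Add both:
$6 + $56 = $62

$62


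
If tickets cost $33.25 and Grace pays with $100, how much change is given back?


Start with the amount paid:
$100
Subtract the price:
$100 - $33.25 = $66.75

$66.75


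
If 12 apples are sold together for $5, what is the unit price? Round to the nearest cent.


Total cost: $5
Number of items: 12
Unit price: $5 / 12 = $0.4166... ≈ $0.42

$0.42


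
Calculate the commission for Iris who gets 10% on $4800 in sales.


Convert rate to decimal:
10% = 0.1
Multiply by sales:
$4800 x 0.1 = $480

$480


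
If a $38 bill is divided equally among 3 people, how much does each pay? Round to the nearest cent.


Total bill: $38
Number of people: 3
Each pays: $38 / 3 = $12.6666... ≈ $12.67

$12.67


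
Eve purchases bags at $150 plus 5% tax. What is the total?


Calculate the tax:
5% of $150 = $7.50
Add tax to price:
$150 + $7.50 = $157.50

$157.50


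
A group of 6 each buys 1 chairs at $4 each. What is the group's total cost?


Cost per person:
1 x $4 = $4
Group total:
6 x $4 = $24

$24


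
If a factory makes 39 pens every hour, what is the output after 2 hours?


Production rate: 39 pens per hour
Time: 2 hours
Total: 39 x 2 = 78 pens

78 pens


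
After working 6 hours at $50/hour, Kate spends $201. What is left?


Calculate earnings:
6 x $50 = $300
Subtract spending:
$300 - $201 = $99

$99


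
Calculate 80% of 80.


Convert percentage to decimal:
80% = 0.8
Multiply:
80 x 0.8 = 64

64


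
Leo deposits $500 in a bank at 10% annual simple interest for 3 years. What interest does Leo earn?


Use the formula I = P x R x T / 100
P x R x T = 500 x 10 x 3 = 15000
I = 15000 / 100 = $150

$150


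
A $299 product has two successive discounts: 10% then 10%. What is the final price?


First discount:
10% of $299 = $29.90
Price after first discount:
$299 - $29.90 = $269.10
Second discount:
10% of $269.10 = $26.91
Final price:
$269.10 - $26.91 = $242.19

$242.19


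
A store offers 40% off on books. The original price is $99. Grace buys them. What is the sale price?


Calculate the discount amount:
40% of $99 = $39.60
Subtract from original:
$99 - $39.60 = $59.40

$59.40


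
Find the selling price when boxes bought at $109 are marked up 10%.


Calculate the markup amount:
10% of $109 = $10.90
Add to cost:
$109 + $10.90 = $119.90

$119.90


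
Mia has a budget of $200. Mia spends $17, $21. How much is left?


Add up expenses:
$17 + $21 = $38
Subtract from budget:
$200 - $38 = $162

$162


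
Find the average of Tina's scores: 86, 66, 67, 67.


Add the scores:
86 + 66 + 67 + 67 = 286
Divide by the number of tests:
286 / 4 = 71.5

71.5


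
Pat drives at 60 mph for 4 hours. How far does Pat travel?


Use the formula: distance = speed x time
Speed = 60 mph, Time = 4 hours
60 x 4 = 240 miles

240 miles


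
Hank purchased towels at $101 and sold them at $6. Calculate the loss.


Selling price = $6
Cost price = $101
Loss = cost price - selling price:
Loss = $101 - $6 = $95

$95


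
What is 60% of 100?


Convert percentage to decimal:
60% = 0.6
Multiply:
100 x 0.6 = 60

60


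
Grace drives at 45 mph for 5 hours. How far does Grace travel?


Use the formula: distance = speed x time
Speed = 45 mph, Time = 5 hours
45 x 5 = 225 miles

225 miles


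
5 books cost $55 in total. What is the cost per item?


Total cost: $55
Number of items: 5
Unit price: $55 / 5 = $11

$11


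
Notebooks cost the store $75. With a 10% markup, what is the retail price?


Calculate the markup amount:
10% of $75 = $7.50
Add to cost:
$75 + $7.50 = $82.50

$82.50


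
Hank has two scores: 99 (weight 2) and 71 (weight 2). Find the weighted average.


Weighted sum:
2 x 99 + 2 x 71 = 340
Total weight:
2 + 2 = 4
Weighted average:
340 / 4 = 85

85


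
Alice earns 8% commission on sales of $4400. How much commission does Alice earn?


Convert rate to decimal:
8% = 0.08
Multiply by sales:
$4400 x 0.08 = $352

$352


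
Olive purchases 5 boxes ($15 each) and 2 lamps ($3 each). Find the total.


Cost of boxes:
5 x $15 = $75
Cost of lamps:
2 x $3 = $6
Add both:
$75 + $6 = $81

$81


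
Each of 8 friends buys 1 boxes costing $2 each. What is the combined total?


Cost per person:
1 x $2 = $2
Group total:
8 x $2 = $16

$16


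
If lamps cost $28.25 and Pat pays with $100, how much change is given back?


Start with the amount paid:
$100
Subtract the price:
$100 - $28.25 = $71.75

$71.75


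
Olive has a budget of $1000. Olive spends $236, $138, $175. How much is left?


Add up expenses:
$236 + $138 + $175 = $549
Subtract from budget:
$1000 - $549 = $451

$451


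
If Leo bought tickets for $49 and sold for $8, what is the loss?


Selling price = $8
Cost price = $49
Loss = cost price - selling price:
Loss = $49 - $8 = $41

$41


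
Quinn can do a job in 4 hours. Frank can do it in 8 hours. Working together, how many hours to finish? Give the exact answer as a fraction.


Quinn's rate: 1/4 of the job per hour
Frank's rate: 1/8 of the job per hour
Combined rate: 1/4 + 1/8 = 3/8 per hour
Time = 1 / (3/8) = 8/3 hours (≈ 2.67 hours)

8/3 hours


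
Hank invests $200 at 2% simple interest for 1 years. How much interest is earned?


Use the formula I = P x R x T / 100
P x R x T = 200 x 2 x 1 = 400
I = 400 / 100 = $4

$4


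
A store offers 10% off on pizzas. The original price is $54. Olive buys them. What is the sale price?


Calculate the discount amount:
10% of $54 = $5.40
Subtract from original:
$54 - $5.40 = $48.60

$48.60


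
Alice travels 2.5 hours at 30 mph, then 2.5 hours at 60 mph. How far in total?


Leg 1 distance:
30 x 2.5 = 75 miles
Leg 2 distance:
60 x 2.5 = 150 miles
Total distance:
75 + 150 = 225 miles

225 miles


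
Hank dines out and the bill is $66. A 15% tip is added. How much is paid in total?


Calculate the tip:
15% of $66 = $9.90
Add tip to meal cost:
$66 + $9.90 = $75.90

$75.90


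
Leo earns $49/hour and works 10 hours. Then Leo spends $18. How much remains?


Calculate earnings:
10 x $49 = $490
Subtract spending:
$490 - $18 = $472

$472


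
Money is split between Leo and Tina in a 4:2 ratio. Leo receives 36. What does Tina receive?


Find the multiplier:
36 / 4 = 9
Apply to Tina's share:
2 x 9 = 18

18


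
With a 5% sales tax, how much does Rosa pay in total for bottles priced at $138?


Calculate the tax:
5% of $138 = $6.90
Add tax to price:
$138 + $6.90 = $144.90

$144.90


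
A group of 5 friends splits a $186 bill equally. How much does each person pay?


Total bill: $186
Number of people: 5
Each pays: $186 / 5 = $37.20

$37.20


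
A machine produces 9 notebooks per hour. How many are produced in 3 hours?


Production rate: 9 notebooks per hour
Time: 3 hours
Total: 9 x 3 = 27 notebooks

27 notebooks


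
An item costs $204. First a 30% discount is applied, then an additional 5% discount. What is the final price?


First discount:
30% of $204 = $61.20
Price after first discount:
$204 - $61.20 = $142.80
Second discount:
5% of $142.80 = $7.14
Final price:
$142.80 - $7.14 = $135.66

$135.66


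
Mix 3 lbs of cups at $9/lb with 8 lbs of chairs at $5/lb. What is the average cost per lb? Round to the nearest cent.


Cost of cups:
3 x $9 = $27
Cost of chairs:
8 x $5 = $40
Total cost: $27 + $40 = $67
Total weight: 11 lbs
Average: $67 / 11 = $6.0909... ≈ $6.09/lb

$6.09/lb


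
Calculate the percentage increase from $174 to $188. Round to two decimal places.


Find the absolute change:
|188 - 174| = 14
Divide by original and multiply by 100:
14 / 174 x 100 = 8.0459...% ≈ 8.05%

8.05%


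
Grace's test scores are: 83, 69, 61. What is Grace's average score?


Add the scores:
83 + 69 + 61 = 213
Divide by the number of tests:
213 / 3 = 71

71


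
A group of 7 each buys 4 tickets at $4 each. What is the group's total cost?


Cost per person:
4 x $4 = $16
Group total:
7 x $16 = $112

$112


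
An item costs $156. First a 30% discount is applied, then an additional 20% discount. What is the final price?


First discount:
30% of $156 = $46.80
Price after first discount:
$156 - $46.80 = $109.20
Second discount:
20% of $109.20 = $21.84
Final price:
$109.20 - $21.84 = $87.36

$87.36


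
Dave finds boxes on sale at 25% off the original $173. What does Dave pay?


Calculate the discount amount:
25% of $173 = $43.25
Subtract from original:
$173 - $43.25 = $129.75

$129.75


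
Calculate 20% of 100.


Convert percentage to decimal:
20% = 0.2
Multiply:
100 x 0.2 = 20

20


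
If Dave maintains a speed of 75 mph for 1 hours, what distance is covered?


Use the formula: distance = speed x time
Speed = 75 mph, Time = 1 hours
75 x 1 = 75 miles

75 miles


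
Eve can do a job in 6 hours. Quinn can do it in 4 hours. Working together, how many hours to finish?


Eve's rate: 1/6 of the job per hour
Quinn's rate: 1/4 of the job per hour
Combined rate: 1/6 + 1/4 = 5/12 per hour
Time = 1 / (5/12) = 12/5 = 2.4 hours

2.4 hours


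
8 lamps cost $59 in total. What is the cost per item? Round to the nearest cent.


Total cost: $59
Number of items: 8
Unit price: $59 / 8 = $7.375 ≈ $7.38

$7.38


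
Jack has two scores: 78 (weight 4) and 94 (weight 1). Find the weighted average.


Weighted sum:
4 x 78 + 1 x 94 = 406
Total weight:
4 + 1 = 5
Weighted average:
406 / 5 = 81.2

81.2


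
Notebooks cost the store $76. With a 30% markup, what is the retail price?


Calculate the markup amount:
30% of $76 = $22.80
Add to cost:
$76 + $22.80 = $98.80

$98.80


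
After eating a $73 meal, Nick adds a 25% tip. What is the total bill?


Calculate the tip:
25% of $73 = $18.25
Add tip to meal cost:
$73 + $18.25 = $91.25

$91.25


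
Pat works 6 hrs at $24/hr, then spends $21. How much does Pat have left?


Calculate earnings:
6 x $24 = $144
Subtract spending:
$144 - $21 = $123

$123


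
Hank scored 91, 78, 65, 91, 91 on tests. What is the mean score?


Add the scores:
91 + 78 + 65 + 91 + 91 = 416
Divide by the number of tests:
416 / 5 = 83.2

83.2


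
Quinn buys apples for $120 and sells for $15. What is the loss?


Selling price = $15
Cost price = $120
Loss = cost price - selling price:
Loss = $120 - $15 = $105

$105


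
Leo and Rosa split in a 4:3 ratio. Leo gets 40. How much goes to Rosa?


Find the multiplier:
40 / 4 = 10
Apply to Rosa's share:
3 x 10 = 30

30


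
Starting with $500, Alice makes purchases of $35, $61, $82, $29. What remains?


Add up expenses:
$35 + $61 + $82 + $29 = $207
Subtract from budget:
$500 - $207 = $293

$293


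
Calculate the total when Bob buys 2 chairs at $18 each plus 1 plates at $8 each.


Cost of chairs:
2 x $18 = $36
Cost of plates:
1 x $8 = $8
Add both:
$36 + $8 = $44

$44


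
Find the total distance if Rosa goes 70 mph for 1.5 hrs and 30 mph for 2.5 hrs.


Leg 1 distance:
70 x 1.5 = 105 miles
Leg 2 distance:
30 x 2.5 = 75 miles
Total distance:
105 + 75 = 180 miles

180 miles


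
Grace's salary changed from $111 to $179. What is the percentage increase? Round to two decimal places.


Find the absolute change:
|179 - 111| = 68
Divide by original and multiply by 100:
68 / 111 x 100 = 61.2612...% ≈ 61.26%

61.26%


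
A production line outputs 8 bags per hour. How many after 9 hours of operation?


Production rate: 8 bags per hour
Time: 9 hours
Total: 8 x 9 = 72 bags

72 bags


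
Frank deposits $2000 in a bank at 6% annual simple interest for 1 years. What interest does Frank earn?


Use the formula I = P x R x T / 100
P x R x T = 2000 x 6 x 1 = 12000
I = 12000 / 100 = $120

$120


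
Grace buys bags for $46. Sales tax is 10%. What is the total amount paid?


Calculate the tax:
10% of $46 = $4.60
Add tax to price:
$46 + $4.60 = $50.60

$50.60


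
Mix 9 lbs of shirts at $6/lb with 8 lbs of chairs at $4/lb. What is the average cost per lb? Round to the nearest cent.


Cost of shirts:
9 x $6 = $54
Cost of chairs:
8 x $4 = $32
Total cost: $54 + $32 = $86
Total weight: 17 lbs
Average: $86 / 17 = $5.0588... ≈ $5.06/lb

$5.06/lb


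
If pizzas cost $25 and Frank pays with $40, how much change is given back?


Start with the amount paid:
$40
Subtract the price:
$40 - $25 = $15

$15


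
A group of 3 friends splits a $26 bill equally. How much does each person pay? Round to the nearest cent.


Total bill: $26
Number of people: 3
Each pays: $26 / 3 = $8.6666... ≈ $8.67

$8.67


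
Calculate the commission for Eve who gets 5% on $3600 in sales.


Convert rate to decimal:
5% = 0.05
Multiply by sales:
$3600 x 0.05 = $180

$180


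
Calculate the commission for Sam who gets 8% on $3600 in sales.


Convert rate to decimal:
8% = 0.08
Multiply by sales:
$3600 x 0.08 = $288

$288


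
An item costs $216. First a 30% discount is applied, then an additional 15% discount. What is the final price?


First discount:
30% of $216 = $64.80
Price after first discount:
$216 - $64.80 = $151.20
Second discount:
15% of $151.20 = $22.68
Final price:
$151.20 - $22.68 = $128.52

$128.52


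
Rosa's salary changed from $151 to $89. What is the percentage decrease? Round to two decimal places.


Find the absolute change:
|89 - 151| = 62
Divide by original and multiply by 100:
62 / 151 x 100 = 41.0596...% ≈ 41.06%

41.06%


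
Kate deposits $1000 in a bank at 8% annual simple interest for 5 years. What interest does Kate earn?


Use the formula I = P x R x T / 100
P x R x T = 1000 x 8 x 5 = 40000
I = 40000 / 100 = $400

$400


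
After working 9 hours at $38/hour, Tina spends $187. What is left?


Calculate earnings:
9 x $38 = $342
Subtract spending:
$342 - $187 = $155

$155


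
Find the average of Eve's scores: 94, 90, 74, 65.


Add the scores:
94 + 90 + 74 + 65 = 323
Divide by the number of tests:
323 / 4 = 80.75

80.75


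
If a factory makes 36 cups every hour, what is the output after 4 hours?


Production rate: 36 cups per hour
Time: 4 hours
Total: 36 x 4 = 144 cups

144 cups


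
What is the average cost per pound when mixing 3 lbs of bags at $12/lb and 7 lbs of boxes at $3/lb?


Cost of bags:
3 x $12 = $36
Cost of boxes:
7 x $3 = $21
Total cost: $36 + $21 = $57
Total weight: 10 lbs
Average: $57 / 10 = $5.70/lb

$5.70/lb


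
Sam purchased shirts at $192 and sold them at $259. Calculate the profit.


Selling price = $259
Cost price = $192
Profit = selling price - cost price:
Profit = $259 - $192 = $67

$67


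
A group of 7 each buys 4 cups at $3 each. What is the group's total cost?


Cost per person:
4 x $3 = $12
Group total:
7 x $12 = $84

$84


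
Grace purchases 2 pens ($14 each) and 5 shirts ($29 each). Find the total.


Cost of pens:
2 x $14 = $28
Cost of shirts:
5 x $29 = $145
Add both:
$28 + $145 = $173

$173


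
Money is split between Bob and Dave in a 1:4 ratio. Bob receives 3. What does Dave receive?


Find the multiplier:
3 / 1 = 3
Apply to Dave's share:
4 x 3 = 12

12


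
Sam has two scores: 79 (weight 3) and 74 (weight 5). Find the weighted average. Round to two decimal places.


Weighted sum:
3 x 79 + 5 x 74 = 607
Total weight:
3 + 5 = 8
Weighted average:
607 / 8 = 75.875 ≈ 75.88

75.88


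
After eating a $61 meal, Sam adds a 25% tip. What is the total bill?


Calculate the tip:
25% of $61 = $15.25
Add tip to meal cost:
$61 + $15.25 = $76.25

$76.25


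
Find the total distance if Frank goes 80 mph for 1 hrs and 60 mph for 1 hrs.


Leg 1 distance:
80 x 1 = 80 miles
Leg 2 distance:
60 x 1 = 60 miles
Total distance:
80 + 60 = 140 miles

140 miles


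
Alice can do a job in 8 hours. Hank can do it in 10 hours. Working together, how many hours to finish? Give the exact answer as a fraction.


Alice's rate: 1/8 of the job per hour
Hank's rate: 1/10 of the job per hour
Combined rate: 1/8 + 1/10 = 9/40 per hour
Time = 1 / (9/40) = 40/9 hours (≈ 4.44 hours)

40/9 hours


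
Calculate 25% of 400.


Convert percentage to decimal:
25% = 0.25
Multiply:
400 x 0.25 = 100

100


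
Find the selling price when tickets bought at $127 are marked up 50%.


Calculate the markup amount:
50% of $127 = $63.50
Add to cost:
$127 + $63.50 = $190.50

$190.50


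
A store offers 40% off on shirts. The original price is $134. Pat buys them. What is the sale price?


Calculate the discount amount:
40% of $134 = $53.60
Subtract from original:
$134 - $53.60 = $80.40

$80.40


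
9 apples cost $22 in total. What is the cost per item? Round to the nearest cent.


Total cost: $22
Number of items: 9
Unit price: $22 / 9 = $2.4444... ≈ $2.44

$2.44


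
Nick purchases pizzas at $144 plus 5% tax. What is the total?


Calculate the tax:
5% of $144 = $7.20
Add tax to price:
$144 + $7.20 = $151.20

$151.20


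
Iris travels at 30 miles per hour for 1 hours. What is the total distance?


Use the formula: distance = speed x time
Speed = 30 mph, Time = 1 hours
30 x 1 = 30 miles

30 miles


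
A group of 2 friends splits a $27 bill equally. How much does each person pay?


Total bill: $27
Number of people: 2
Each pays: $27 / 2 = $13.50

$13.50


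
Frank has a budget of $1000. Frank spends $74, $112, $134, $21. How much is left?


Add up expenses:
$74 + $112 + $134 + $21 = $341
Subtract from budget:
$1000 - $341 = $659

$659


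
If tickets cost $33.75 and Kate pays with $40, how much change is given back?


Start with the amount paid:
$40
Subtract the price:
$40 - $33.75 = $6.25

$6.25


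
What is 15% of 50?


Convert percentage to decimal:
15% = 0.15
Multiply:
50 x 0.15 = 7.5

7.5


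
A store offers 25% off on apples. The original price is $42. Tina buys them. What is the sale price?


Calculate the discount amount:
25% of $42 = $10.50
Subtract from original:
$42 - $10.50 = $31.50

$31.50


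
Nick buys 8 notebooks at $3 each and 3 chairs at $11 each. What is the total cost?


Cost of notebooks:
8 x $3 = $24
Cost of chairs:
3 x $11 = $33
Add both:
$24 + $33 = $57

$57


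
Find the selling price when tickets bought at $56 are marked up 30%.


Calculate the markup amount:
30% of $56 = $16.80
Add to cost:
$56 + $16.80 = $72.80

$72.80


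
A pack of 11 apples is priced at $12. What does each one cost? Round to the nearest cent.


Total cost: $12
Number of items: 11
Unit price: $12 / 11 = $1.0909... ≈ $1.09

$1.09


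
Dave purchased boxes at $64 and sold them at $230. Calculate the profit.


Selling price = $230
Cost price = $64
Profit = selling price - cost price:
Profit = $230 - $64 = $166

$166


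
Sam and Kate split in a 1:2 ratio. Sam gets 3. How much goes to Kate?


Find the multiplier:
3 / 1 = 3
Apply to Kate's share:
2 x 3 = 6

6


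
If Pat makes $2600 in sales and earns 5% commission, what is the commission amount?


Convert rate to decimal:
5% = 0.05
Multiply by sales:
$2600 x 0.05 = $130

$130


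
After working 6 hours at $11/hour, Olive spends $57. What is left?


Calculate earnings:
6 x $11 = $66
Subtract spending:
$66 - $57 = $9

$9


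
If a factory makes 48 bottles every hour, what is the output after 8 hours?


Production rate: 48 bottles per hour
Time: 8 hours
Total: 48 x 8 = 384 bottles

384 bottles


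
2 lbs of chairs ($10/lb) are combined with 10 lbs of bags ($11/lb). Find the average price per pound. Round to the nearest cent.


Cost of chairs:
2 x $10 = $20
Cost of bags:
10 x $11 = $110
Total cost: $20 + $110 = $130
Total weight: 12 lbs
Average: $130 / 12 = $10.8333... ≈ $10.83/lb

$10.83/lb


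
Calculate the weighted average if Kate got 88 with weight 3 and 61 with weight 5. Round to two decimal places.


Weighted sum:
3 x 88 + 5 x 61 = 569
Total weight:
3 + 5 = 8
Weighted average:
569 / 8 = 71.125 ≈ 71.13

71.13


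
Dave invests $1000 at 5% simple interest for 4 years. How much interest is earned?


Use the formula I = P x R x T / 100
P x R x T = 1000 x 5 x 4 = 20000
I = 20000 / 100 = $200

$200


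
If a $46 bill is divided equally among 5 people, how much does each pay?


Total bill: $46
Number of people: 5
Each pays: $46 / 5 = $9.20

$9.20


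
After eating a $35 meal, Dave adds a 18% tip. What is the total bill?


Calculate the tip:
18% of $35 = $6.30
Add tip to meal cost:
$35 + $6.30 = $41.30

$41.30


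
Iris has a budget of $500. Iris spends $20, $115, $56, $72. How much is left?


Add up expenses:
$20 + $115 + $56 + $72 = $263
Subtract from budget:
$500 - $263 = $237

$237


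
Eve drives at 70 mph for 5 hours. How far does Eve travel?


Use the formula: distance = speed x time
Speed = 70 mph, Time = 5 hours
70 x 5 = 350 miles

350 miles


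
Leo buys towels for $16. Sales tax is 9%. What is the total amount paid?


Calculate the tax:
9% of $16 = $1.44
Add tax to price:
$16 + $1.44 = $17.44

$17.44


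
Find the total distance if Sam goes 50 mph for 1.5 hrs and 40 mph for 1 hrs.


Leg 1 distance:
50 x 1.5 = 75 miles
Leg 2 distance:
40 x 1 = 40 miles
Total distance:
75 + 40 = 115 miles

115 miles


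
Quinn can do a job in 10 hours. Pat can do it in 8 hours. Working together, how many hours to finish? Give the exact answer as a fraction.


Quinn's rate: 1/10 of the job per hour
Pat's rate: 1/8 of the job per hour
Combined rate: 1/10 + 1/8 = 9/40 per hour
Time = 1 / (9/40) = 40/9 hours (≈ 4.44 hours)

40/9 hours


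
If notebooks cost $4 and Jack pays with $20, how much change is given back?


Start with the amount paid:
$20
Subtract the price:
$20 - $4 = $16

$16


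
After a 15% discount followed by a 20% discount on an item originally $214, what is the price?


First discount:
15% of $214 = $32.10
Price after first discount:
$214 - $32.10 = $181.90
Second discount:
20% of $181.90 = $36.38
Final price:
$181.90 - $36.38 = $145.52

$145.52


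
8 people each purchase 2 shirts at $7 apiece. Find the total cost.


Cost per person:
2 x $7 = $14
Group total:
8 x $14 = $112

$112


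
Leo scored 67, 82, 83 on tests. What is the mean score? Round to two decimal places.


Add the scores:
67 + 82 + 83 = 232
Divide by the number of tests:
232 / 3 = 77.3333... ≈ 77.33

77.33


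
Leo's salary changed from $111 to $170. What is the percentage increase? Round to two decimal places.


Find the absolute change:
|170 - 111| = 59
Divide by original and multiply by 100:
59 / 111 x 100 = 53.1531...% ≈ 53.15%

53.15%


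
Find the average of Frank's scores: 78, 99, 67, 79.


Add the scores:
78 + 99 + 67 + 79 = 323
Divide by the number of tests:
323 / 4 = 80.75

80.75


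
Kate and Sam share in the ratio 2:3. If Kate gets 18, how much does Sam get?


Find the multiplier:
18 / 2 = 9
Apply to Sam's share:
3 x 9 = 27

27


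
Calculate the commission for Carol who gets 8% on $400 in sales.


Convert rate to decimal:
8% = 0.08
Multiply by sales:
$400 x 0.08 = $32

$32


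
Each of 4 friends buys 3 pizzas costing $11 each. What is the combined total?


Cost per person:
3 x $11 = $33
Group total:
4 x $33 = $132

$132


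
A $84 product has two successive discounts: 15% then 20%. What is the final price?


First discount:
15% of $84 = $12.60
Price after first discount:
$84 - $12.60 = $71.40
Second discount:
20% of $71.40 = $14.28
Final price:
$71.40 - $14.28 = $57.12

$57.12


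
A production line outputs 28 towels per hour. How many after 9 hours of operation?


Production rate: 28 towels per hour
Time: 9 hours
Total: 28 x 9 = 252 towels

252 towels


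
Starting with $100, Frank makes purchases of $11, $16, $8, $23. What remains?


Add up expenses:
$11 + $16 + $8 + $23 = $58
Subtract from budget:
$100 - $58 = $42

$42


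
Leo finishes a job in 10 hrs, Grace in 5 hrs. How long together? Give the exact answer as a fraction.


Leo's rate: 1/10 of the job per hour
Grace's rate: 1/5 of the job per hour
Combined rate: 1/10 + 1/5 = 3/10 per hour
Time = 1 / (3/10) = 10/3 hours (≈ 3.33 hours)

10/3 hours


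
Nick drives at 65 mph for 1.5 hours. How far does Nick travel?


Use the formula: distance = speed x time
Speed = 65 mph, Time = 1.5 hours
65 x 1.5 = 97.5 miles

97.5 miles


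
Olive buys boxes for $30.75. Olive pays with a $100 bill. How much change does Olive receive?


Start with the amount paid:
$100
Subtract the price:
$100 - $30.75 = $69.25

$69.25


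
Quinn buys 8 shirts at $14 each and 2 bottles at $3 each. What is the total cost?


Cost of shirts:
8 x $14 = $112
Cost of bottles:
2 x $3 = $6
Add both:
$112 + $6 = $118

$118


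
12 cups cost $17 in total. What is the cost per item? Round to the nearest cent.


Total cost: $17
Number of items: 12
Unit price: $17 / 12 = $1.4166... ≈ $1.42

$1.42


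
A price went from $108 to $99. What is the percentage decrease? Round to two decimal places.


Find the absolute change:
|99 - 108| = 9
Divide by original and multiply by 100:
9 / 108 x 100 = 8.3333...% ≈ 8.33%

8.33%


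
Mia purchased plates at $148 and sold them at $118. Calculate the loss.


Selling price = $118
Cost price = $148
Loss = cost price - selling price:
Loss = $148 - $118 = $30

$30


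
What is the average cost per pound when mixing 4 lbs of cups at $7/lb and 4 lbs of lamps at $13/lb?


Cost of cups:
4 x $7 = $28
Cost of lamps:
4 x $13 = $52
Total cost: $28 + $52 = $80
Total weight: 8 lbs
Average: $80 / 8 = $10/lb

$10/lb


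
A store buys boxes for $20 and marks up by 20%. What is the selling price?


Calculate the markup amount:
20% of $20 = $4
Add to cost:
$20 + $4 = $24

$24


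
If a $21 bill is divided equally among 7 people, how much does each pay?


Total bill: $21
Number of people: 7
Each pays: $21 / 7 = $3

$3


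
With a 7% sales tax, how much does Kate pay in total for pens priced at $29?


Calculate the tax:
7% of $29 = $2.03
Add tax to price:
$29 + $2.03 = $31.03

$31.03


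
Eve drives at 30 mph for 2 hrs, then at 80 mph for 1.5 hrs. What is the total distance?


Leg 1 distance:
30 x 2 = 60 miles
Leg 2 distance:
80 x 1.5 = 120 miles
Total distance:
60 + 120 = 180 miles

180 miles


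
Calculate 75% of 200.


Convert percentage to decimal:
75% = 0.75
Multiply:
200 x 0.75 = 150

150


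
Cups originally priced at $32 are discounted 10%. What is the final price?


Calculate the discount amount:
10% of $32 = $3.20
Subtract from original:
$32 - $3.20 = $28.80

$28.80


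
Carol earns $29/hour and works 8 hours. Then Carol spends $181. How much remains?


Calculate earnings:
8 x $29 = $232
Subtract spending:
$232 - $181 = $51

$51


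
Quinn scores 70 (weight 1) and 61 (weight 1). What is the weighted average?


Weighted sum:
1 x 70 + 1 x 61 = 131
Total weight:
1 + 1 = 2
Weighted average:
131 / 2 = 65.5

65.5


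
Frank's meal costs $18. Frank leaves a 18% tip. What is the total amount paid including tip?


Calculate the tip:
18% of $18 = $3.24
Add tip to meal cost:
$18 + $3.24 = $21.24

$21.24


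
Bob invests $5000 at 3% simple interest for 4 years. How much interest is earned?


Use the formula I = P x R x T / 100
P x R x T = 5000 x 3 x 4 = 60000
I = 60000 / 100 = $600

$600


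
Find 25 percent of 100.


Convert percentage to decimal:
25% = 0.25
Multiply:
100 x 0.25 = 25

25


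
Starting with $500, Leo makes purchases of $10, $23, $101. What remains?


Add up expenses:
$10 + $23 + $101 = $134
Subtract from budget:
$500 - $134 = $366

$366


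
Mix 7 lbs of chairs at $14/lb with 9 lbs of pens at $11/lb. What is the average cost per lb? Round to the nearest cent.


Cost of chairs:
7 x $14 = $98
Cost of pens:
9 x $11 = $99
Total cost: $98 + $99 = $197
Total weight: 16 lbs
Average: $197 / 16 = $12.3125 ≈ $12.31/lb

$12.31/lb


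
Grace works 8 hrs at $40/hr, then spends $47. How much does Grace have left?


Calculate earnings:
8 x $40 = $320
Subtract spending:
$320 - $47 = $273

$273


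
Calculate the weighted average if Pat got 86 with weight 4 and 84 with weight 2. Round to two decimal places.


Weighted sum:
4 x 86 + 2 x 84 = 512
Total weight:
4 + 2 = 6
Weighted average:
512 / 6 = 85.3333... ≈ 85.33

85.33


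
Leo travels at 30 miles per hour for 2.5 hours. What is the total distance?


Use the formula: distance = speed x time
Speed = 30 mph, Time = 2.5 hours
30 x 2.5 = 75 miles

75 miles
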